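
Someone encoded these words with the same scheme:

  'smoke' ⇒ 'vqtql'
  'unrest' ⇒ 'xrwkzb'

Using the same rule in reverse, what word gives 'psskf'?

money

In smoke: s→v is +3, m→q is +4, o→t is +5, k→q is +6 — the shift increases by 1 each position. Letter i (0-indexed) is shifted by i+3, so successive shifts are 3, 4, 5, ….
Decoding psskf: p−3=m, s−4=o, s−5=n, k−6=e, f−7=y.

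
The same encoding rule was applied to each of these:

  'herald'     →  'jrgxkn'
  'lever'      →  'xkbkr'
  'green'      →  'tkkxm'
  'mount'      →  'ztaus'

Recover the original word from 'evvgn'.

The output letters match the input read backwards, each shifted +6: herald reversed is dlareh. The word is reversed, then every letter is shifted forward by 6.
Undoing it on evvgn: shift back: e−6=y, v−6=p, v−6=p, g−6=a, n−6=h → yppah; then reverse → happy.

happy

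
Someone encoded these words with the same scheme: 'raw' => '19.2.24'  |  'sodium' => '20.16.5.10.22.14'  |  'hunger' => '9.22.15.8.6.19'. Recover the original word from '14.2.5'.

mad

r is letter #18 and maps to 19: an offset of 1. Letters become their 1-based position plus 1 (so a→2, b→3, …).
Reversing it on 14.2.5: 14→(14−1)÷1=13=m, 2→(2−1)÷1=1=a, 5→(5−1)÷1=4=d.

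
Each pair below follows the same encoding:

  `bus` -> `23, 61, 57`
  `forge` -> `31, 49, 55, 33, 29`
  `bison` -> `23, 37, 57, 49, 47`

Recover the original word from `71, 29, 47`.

zen

b(#2)→23 and u(#21)→61: differences scale by 2, so n = 2·pos + 19. The formula is n = 2×(alphabet index, a=1) + 19.
Decoding 71, 29, 47: 71→(71−19)÷2=26=z, 29→(29−19)÷2=5=e, 47→(47−19)÷2=14=n.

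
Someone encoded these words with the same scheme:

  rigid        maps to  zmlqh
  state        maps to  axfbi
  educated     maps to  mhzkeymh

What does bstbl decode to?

tooth

Shifts by position in rigid: pos 0: r→z (+8), pos 1: i→m (+4), pos 2: g→l (+5), pos 3: i→q (+8), pos 4: d→h (+4) — repeating every 3. A repeating key of period 3 is used — shifts +8, +4, +5 over and over.
Undoing it on bstbl: b−8=t, s−4=o, t−5=o, b−8=t, l−4=h.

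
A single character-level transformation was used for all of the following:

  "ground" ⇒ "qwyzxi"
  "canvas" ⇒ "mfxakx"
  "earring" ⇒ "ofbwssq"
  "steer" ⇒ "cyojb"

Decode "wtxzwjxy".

monument

Shifts by position in ground: pos 0: g→q (+10), pos 1: r→w (+5), pos 2: o→y (+10), pos 3: u→z (+5) — repeating every 2. A repeating key of period 2 is used — shifts +10, +5 over and over.
Reversing it on wtxzwjxy: w−10=m, t−5=o, x−10=n, z−5=u, w−10=m, j−5=e, x−10=n, y−5=t.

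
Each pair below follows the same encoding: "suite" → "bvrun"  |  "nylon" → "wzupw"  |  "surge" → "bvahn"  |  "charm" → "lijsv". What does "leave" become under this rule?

ufjwn

Shifts by position in suite: pos 0: s→b (+9), pos 1: u→v (+1), pos 2: i→r (+9), pos 3: t→u (+1) — repeating every 2. The shifts repeat in a cycle of length 2: positions 0,1,… shift by +9, +1, then the pattern repeats.
For leave: l+9=u, e+1=f, a+9=j, v+1=w, e+9=n.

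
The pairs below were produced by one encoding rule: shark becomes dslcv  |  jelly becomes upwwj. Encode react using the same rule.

Compare letters: s→d is +11, h→s is +11, a→l is +11 — a constant shift. Every letter moves 11 places later in the alphabet, wrapping around z→a.
Applying it to react: r+11=c, e+11=p, a+11=l, c+11=n, t+11=e.

cplne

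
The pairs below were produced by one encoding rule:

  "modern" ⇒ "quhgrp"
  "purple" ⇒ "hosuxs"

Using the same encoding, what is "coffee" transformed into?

The output letters match the input read backwards, each shifted +3: modern reversed is nredom. Two steps: reverse the string, then apply a Caesar shift of +3.
On coffee: reverse → eeffoc; then shift: e+3=h, e+3=h, f+3=i, f+3=i, o+3=r, c+3=f.

hhiirf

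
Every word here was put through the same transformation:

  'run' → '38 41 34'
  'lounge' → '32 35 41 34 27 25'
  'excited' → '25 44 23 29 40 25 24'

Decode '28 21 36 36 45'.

happy

Letters become their 1-based position plus 20 (so a→21, b→22, …).
Undoing it on 28 21 36 36 45: 28→(28−20)÷1=8=h, 21→(21−20)÷1=1=a, 36→(36−20)÷1=16=p, 36→(36−20)÷1=16=p, 45→(45−20)÷1=25=y.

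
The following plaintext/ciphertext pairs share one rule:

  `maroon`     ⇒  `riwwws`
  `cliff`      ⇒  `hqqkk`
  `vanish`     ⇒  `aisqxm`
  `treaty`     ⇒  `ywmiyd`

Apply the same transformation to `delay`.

imqid

The shift depends on letter class: consonant m→r is +5, but vowel a→i is +8. The rule splits by letter class: vowels +8, consonants +5.
For delay: d(cons)+5=i, e(vowel)+8=m, l(cons)+5=q, a(vowel)+8=i, y(cons)+5=d.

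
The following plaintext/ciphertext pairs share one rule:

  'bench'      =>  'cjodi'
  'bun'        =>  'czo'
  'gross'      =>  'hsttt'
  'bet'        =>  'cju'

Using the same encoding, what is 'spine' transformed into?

The shift depends on letter class: consonant b→c is +1, but vowel e→j is +5. Two shifts are in play — +5 for a/e/i/o/u, +1 for every other letter.
Applying it to spine: s(cons)+1=t, p(cons)+1=q, i(vowel)+5=n, n(cons)+1=o, e(vowel)+5=j.

tqnoj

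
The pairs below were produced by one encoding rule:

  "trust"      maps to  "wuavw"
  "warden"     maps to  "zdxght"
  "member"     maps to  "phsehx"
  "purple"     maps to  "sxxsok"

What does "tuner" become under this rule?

wxthu

The shifts repeat in a cycle of length 3: positions 0,1,… shift by +3, +3, +6, then the pattern repeats.
On tuner: t+3=w, u+3=x, n+6=t, e+3=h, r+3=u.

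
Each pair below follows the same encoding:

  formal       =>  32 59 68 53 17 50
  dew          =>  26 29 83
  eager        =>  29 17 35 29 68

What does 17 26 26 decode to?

add

f(#6)→32 and o(#15)→59: differences scale by 3, so n = 3·pos + 14. With a=1..z=26, the number is 3·pos + 14.
Decoding 17 26 26: 17→(17−14)÷3=1=a, 26→(26−14)÷3=4=d, 26→(26−14)÷3=4=d.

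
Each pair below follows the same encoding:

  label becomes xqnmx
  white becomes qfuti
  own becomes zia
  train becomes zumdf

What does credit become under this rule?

The output letters match the input read backwards, each shifted +12: label reversed is lebal. Read the word backwards and shift each letter +12.
On credit: reverse → tiderc; then shift: t+12=f, i+12=u, d+12=p, e+12=q, r+12=d, c+12=o.

fupqdo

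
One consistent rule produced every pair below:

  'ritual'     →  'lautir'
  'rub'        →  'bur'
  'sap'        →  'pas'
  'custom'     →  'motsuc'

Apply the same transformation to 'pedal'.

ladep

The output letters match the input read backwards: ritual reversed is lautir. It's just the letters in reverse order.
For pedal: reverse → ladep.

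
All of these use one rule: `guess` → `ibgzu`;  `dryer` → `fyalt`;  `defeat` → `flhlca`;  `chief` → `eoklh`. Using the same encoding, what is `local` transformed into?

nvehn

Shifts by position in guess: pos 0: g→i (+2), pos 1: u→b (+7), pos 2: e→g (+2), pos 3: s→z (+7) — repeating every 2. A repeating key of period 2 is used — shifts +2, +7 over and over.
On local: l+2=n, o+7=v, c+2=e, a+7=h, l+2=n.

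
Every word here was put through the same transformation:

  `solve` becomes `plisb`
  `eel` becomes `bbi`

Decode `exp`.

Compare letters: s→p is +23, o→l is +23, l→i is +23 — a constant shift. It's a constant shift of +23 (ROT23).
Decoding exp: e−23=h, x−23=a, p−23=s.

has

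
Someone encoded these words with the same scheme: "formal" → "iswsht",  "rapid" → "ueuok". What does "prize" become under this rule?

svnfl

Each letter shifts forward by (position + 3), i.e. 3, 4, 5, … — the shift grows by one for each successive letter.
On prize: p+3=s, r+4=v, i+5=n, z+6=f, e+7=l.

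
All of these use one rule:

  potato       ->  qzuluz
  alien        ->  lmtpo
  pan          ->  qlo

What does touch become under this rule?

uzfdi

The rule splits by letter class: vowels +11, consonants +1.
Applying it to touch: t(cons)+1=u, o(vowel)+11=z, u(vowel)+11=f, c(cons)+1=d, h(cons)+1=i.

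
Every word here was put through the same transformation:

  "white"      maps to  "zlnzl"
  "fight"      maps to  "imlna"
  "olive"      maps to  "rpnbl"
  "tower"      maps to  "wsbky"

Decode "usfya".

roast

In white: w→z is +3, h→l is +4, i→n is +5, t→z is +6 — the shift increases by 1 each position. Each letter shifts forward by (position + 3), i.e. 3, 4, 5, … — the shift grows by one for each successive letter.
Undoing it on usfya: u−3=r, s−4=o, f−5=a, y−6=s, a−7=t.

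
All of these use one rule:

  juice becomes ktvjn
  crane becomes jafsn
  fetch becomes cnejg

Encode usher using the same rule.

tpgna

Each letter's alphabet position (a=0..z=25) is mapped through 15·x+5 mod 26 — an affine cipher.
Applying it to usher: u(20)→15·20+5≡19=t; s(18)→15·18+5≡15=p; h(7)→15·7+5≡6=g; e(4)→15·4+5≡13=n; r(17)→15·17+5≡0=a (all mod 26).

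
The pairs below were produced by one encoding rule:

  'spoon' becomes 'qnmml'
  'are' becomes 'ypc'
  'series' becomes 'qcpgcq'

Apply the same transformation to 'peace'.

Compare letters: s→q is +24, p→n is +24, o→m is +24 — a constant shift. Each letter is shifted forward by 24 in the alphabet (a Caesar shift of +24).
Applying it to peace: p+24=n, e+24=c, a+24=y, c+24=a, e+24=c.

ncyac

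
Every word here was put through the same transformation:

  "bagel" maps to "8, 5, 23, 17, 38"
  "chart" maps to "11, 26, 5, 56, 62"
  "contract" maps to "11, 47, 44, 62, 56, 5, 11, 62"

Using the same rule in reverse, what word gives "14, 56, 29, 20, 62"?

drift

With a=1..z=26, the number is 3·pos + 2.
Decoding 14, 56, 29, 20, 62: 14→(14−2)÷3=4=d, 56→(56−2)÷3=18=r, 29→(29−2)÷3=9=i, 20→(20−2)÷3=6=f, 62→(62−2)÷3=20=t.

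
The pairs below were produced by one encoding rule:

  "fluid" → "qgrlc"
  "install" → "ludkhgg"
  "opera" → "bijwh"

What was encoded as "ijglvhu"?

f(5)→q(16) and l(11)→g(6) fit y≡7x+7 (mod 26); the inverse of 7 mod 26 is 15. Treating letters as 0–25, the rule is x ↦ 7x + 7 (mod 26).
Decoding ijglvhu: i(8)→15·(8−7)≡15=p; j(9)→15·(9−7)≡4=e; g(6)→15·(6−7)≡11=l; l(11)→15·(11−7)≡8=i; v(21)→15·(21−7)≡2=c; h(7)→15·(7−7)≡0=a; u(20)→15·(20−7)≡13=n (all mod 26).

pelican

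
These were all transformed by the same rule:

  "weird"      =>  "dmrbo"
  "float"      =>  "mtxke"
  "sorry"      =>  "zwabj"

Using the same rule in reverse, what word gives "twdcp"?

In weird: w→d is +7, e→m is +8, i→r is +9, r→b is +10 — the shift increases by 1 each position. Letter i (0-indexed) is shifted by i+7, so successive shifts are 7, 8, 9, ….
Reversing it on twdcp: t−7=m, w−8=o, d−9=u, c−10=s, p−11=e.

mouse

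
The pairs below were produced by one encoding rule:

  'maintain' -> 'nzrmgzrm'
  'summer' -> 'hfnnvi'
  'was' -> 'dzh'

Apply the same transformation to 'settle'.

Each pair mirrors across the alphabet (m↔n, a↔z, i↔r): positions sum to 25. Letters are reflected about the middle of the alphabet (position → 25−position): Atbash.
On settle: s↔h, e↔v, t↔g, t↔g, l↔o, e↔v.

hvggov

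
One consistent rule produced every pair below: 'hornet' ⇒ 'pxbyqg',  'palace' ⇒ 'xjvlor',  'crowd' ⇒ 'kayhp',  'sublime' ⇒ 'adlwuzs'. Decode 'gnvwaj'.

Each letter shifts forward by (position + 8), i.e. 8, 9, 10, … — the shift grows by one for each successive letter.
Decoding gnvwaj: g−8=y, n−9=e, v−10=l, w−11=l, a−12=o, j−13=w.

yellow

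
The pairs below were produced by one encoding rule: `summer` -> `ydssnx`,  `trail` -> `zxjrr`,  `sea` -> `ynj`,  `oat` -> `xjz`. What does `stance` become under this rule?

yzjtin

The shift depends on letter class: consonant s→y is +6, but vowel u→d is +9. Two shifts are in play — +9 for a/e/i/o/u, +6 for every other letter.
For stance: s(cons)+6=y, t(cons)+6=z, a(vowel)+9=j, n(cons)+6=t, c(cons)+6=i, e(vowel)+9=n.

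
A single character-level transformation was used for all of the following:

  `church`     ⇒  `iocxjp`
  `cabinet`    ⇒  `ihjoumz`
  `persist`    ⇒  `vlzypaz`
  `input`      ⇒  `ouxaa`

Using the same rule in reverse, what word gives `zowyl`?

Shifts by position in church: pos 0: c→i (+6), pos 1: h→o (+7), pos 2: u→c (+8), pos 3: r→x (+6), pos 4: c→j (+7), pos 5: h→p (+8) — repeating every 3. A repeating key of period 3 is used — shifts +6, +7, +8 over and over.
Undoing it on zowyl: z−6=t, o−7=h, w−8=o, y−6=s, l−7=e.

those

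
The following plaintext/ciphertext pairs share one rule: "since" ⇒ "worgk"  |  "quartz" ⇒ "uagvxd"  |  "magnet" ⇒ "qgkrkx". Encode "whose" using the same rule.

The shift depends on letter class: consonant s→w is +4, but vowel i→o is +6. Vowels shift forward by 6 and consonants shift forward by 4.
Applying it to whose: w(cons)+4=a, h(cons)+4=l, o(vowel)+6=u, s(cons)+4=w, e(vowel)+6=k.

aluwk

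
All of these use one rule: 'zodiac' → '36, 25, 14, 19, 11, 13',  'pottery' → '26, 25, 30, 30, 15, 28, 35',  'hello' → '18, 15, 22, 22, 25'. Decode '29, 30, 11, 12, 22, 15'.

z is letter #26 and maps to 36: an offset of 10. Each letter is replaced by its alphabet position (a=1..z=26) + 10.
Reversing it on 29, 30, 11, 12, 22, 15: 29→(29−10)÷1=19=s, 30→(30−10)÷1=20=t, 11→(11−10)÷1=1=a, 12→(12−10)÷1=2=b, 22→(22−10)÷1=12=l, 15→(15−10)÷1=5=e.

stable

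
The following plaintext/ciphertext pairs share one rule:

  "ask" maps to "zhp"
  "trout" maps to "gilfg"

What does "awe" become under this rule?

Each pair mirrors across the alphabet (a↔z, s↔h, k↔p): positions sum to 25. Each letter is replaced by its mirror in the alphabet: a↔z, b↔y, c↔x, and so on (the Atbash cipher).
On awe: a↔z, w↔d, e↔v.

zdv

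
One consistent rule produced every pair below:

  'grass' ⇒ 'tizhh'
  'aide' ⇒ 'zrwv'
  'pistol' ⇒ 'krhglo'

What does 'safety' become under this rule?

hzuvgb

Each pair mirrors across the alphabet (g↔t, r↔i, a↔z): positions sum to 25. This is the alphabet-reversal cipher (Atbash): a becomes z, b becomes y, etc.
On safety: s↔h, a↔z, f↔u, e↔v, t↔g, y↔b.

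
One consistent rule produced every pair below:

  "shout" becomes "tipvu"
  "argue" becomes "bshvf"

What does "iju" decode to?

Compare letters: s→t is +1, h→i is +1, o→p is +1 — a constant shift. Every letter moves 1 place later in the alphabet, wrapping around z→a.
Reversing it on iju: i−1=h, j−1=i, u−1=t.

hit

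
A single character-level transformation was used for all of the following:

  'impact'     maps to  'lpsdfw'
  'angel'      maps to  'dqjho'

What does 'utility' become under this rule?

Compare letters: i→l is +3, m→p is +3, p→s is +3 — a constant shift. It's a constant shift of +3 (ROT3).
Applying it to utility: u+3=x, t+3=w, i+3=l, l+3=o, i+3=l, t+3=w, y+3=b.

xwlolwb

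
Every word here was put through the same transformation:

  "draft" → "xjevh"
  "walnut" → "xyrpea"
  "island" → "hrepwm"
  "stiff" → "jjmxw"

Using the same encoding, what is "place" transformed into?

The output letters match the input read backwards, each shifted +4: draft reversed is tfard. The word is reversed, then every letter is shifted forward by 4.
Applying it to place: reverse → ecalp; then shift: e+4=i, c+4=g, a+4=e, l+4=p, p+4=t.

igept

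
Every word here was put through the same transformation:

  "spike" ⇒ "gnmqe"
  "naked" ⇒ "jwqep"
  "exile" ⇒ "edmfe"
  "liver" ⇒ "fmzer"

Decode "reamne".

recipe

s(18)→g(6) and p(15)→n(13) fit y≡15x+22 (mod 26); the inverse of 15 mod 26 is 7. Each letter's alphabet position (a=0..z=25) is mapped through 15·x+22 mod 26 — an affine cipher.
Decoding reamne: r(17)→7·(17−22)≡17=r; e(4)→7·(4−22)≡4=e; a(0)→7·(0−22)≡2=c; m(12)→7·(12−22)≡8=i; n(13)→7·(13−22)≡15=p; e(4)→7·(4−22)≡4=e (all mod 26).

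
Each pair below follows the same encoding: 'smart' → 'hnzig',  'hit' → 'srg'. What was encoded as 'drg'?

Each pair mirrors across the alphabet (s↔h, m↔n, a↔z): positions sum to 25. Letters are reflected about the middle of the alphabet (position → 25−position): Atbash.
Reversing it on drg: d↔w, r↔i, g↔t.

wit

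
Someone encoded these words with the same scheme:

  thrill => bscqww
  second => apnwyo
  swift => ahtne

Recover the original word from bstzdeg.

thirsty

Shifts by position in thrill: pos 0: t→b (+8), pos 1: h→s (+11), pos 2: r→c (+11), pos 3: i→q (+8), pos 4: l→w (+11), pos 5: l→w (+11) — repeating every 3. The shifts repeat in a cycle of length 3: positions 0,1,… shift by +8, +11, +11, then the pattern repeats.
Reversing it on bstzdeg: b−8=t, s−11=h, t−11=i, z−8=r, d−11=s, e−11=t, g−8=y.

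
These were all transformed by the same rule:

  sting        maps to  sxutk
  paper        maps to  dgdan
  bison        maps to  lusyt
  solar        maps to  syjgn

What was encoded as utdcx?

This is an affine cipher: with a=0,…,z=25, each position x becomes (5x+6) mod 26.
Reversing it on utdcx: u(20)→21·(20−6)≡8=i; t(19)→21·(19−6)≡13=n; d(3)→21·(3−6)≡15=p; c(2)→21·(2−6)≡20=u; x(23)→21·(23−6)≡19=t (all mod 26).

input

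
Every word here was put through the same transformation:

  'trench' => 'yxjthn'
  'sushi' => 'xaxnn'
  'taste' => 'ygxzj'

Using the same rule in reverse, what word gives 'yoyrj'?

Shifts by position in trench: pos 0: t→y (+5), pos 1: r→x (+6), pos 2: e→j (+5), pos 3: n→t (+6) — repeating every 2. A repeating key of period 2 is used — shifts +5, +6 over and over.
Decoding yoyrj: y−5=t, o−6=i, y−5=t, r−6=l, j−5=e.

title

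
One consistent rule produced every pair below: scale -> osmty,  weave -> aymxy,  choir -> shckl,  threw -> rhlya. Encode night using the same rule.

zkehr

Each letter's alphabet position (a=0..z=25) is mapped through 3·x+12 mod 26 — an affine cipher.
Applying it to night: n(13)→3·13+12≡25=z; i(8)→3·8+12≡10=k; g(6)→3·6+12≡4=e; h(7)→3·7+12≡7=h; t(19)→3·19+12≡17=r (all mod 26).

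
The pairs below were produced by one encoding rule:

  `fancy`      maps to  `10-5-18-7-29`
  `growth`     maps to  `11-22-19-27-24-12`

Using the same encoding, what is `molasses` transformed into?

The number is (letter's place in the alphabet, a=1) + 4.
Applying it to molasses: m=13→17, o=15→19, l=12→16, a=1→5, s=19→23, s=19→23, e=5→9, s=19→23.

17-19-16-5-23-23-9-23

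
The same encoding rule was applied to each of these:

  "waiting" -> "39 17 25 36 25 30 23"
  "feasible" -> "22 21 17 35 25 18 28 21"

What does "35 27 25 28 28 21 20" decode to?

skilled

w is letter #23 and maps to 39: an offset of 16. The number is (letter's place in the alphabet, a=1) + 16.
Undoing it on 35 27 25 28 28 21 20: 35→(35−16)÷1=19=s, 27→(27−16)÷1=11=k, 25→(25−16)÷1=9=i, 28→(28−16)÷1=12=l, 28→(28−16)÷1=12=l, 21→(21−16)÷1=5=e, 20→(20−16)÷1=4=d.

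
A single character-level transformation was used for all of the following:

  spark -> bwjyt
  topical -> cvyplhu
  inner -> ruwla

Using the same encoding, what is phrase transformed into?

yoahbl

A repeating key of period 2 is used — shifts +9, +7 over and over.
On phrase: p+9=y, h+7=o, r+9=a, a+7=h, s+9=b, e+7=l.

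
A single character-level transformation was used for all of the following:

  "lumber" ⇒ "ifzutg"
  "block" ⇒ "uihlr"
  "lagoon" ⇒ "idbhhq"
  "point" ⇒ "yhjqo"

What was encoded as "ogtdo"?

treat

l(11)→i(8) and u(20)→f(5) fit y≡17x+3 (mod 26); the inverse of 17 mod 26 is 23. This is an affine cipher: with a=0,…,z=25, each position x becomes (17x+3) mod 26.
Reversing it on ogtdo: o(14)→23·(14−3)≡19=t; g(6)→23·(6−3)≡17=r; t(19)→23·(19−3)≡4=e; d(3)→23·(3−3)≡0=a; o(14)→23·(14−3)≡19=t (all mod 26).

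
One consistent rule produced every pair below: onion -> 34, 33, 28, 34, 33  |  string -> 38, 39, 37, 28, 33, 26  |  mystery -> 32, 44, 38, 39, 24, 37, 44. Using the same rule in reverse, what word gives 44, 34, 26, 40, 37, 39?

Each letter is replaced by its alphabet position (a=1..z=26) + 19.
Undoing it on 44, 34, 26, 40, 37, 39: 44→(44−19)÷1=25=y, 34→(34−19)÷1=15=o, 26→(26−19)÷1=7=g, 40→(40−19)÷1=21=u, 37→(37−19)÷1=18=r, 39→(39−19)÷1=20=t.

yogurt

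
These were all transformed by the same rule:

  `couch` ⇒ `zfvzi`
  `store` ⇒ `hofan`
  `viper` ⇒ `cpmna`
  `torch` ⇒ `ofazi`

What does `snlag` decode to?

c(2)→z(25) and o(14)→f(5) fit y≡7x+11 (mod 26); the inverse of 7 mod 26 is 15. Each letter's alphabet position (a=0..z=25) is mapped through 7·x+11 mod 26 — an affine cipher.
Reversing it on snlag: s(18)→15·(18−11)≡1=b; n(13)→15·(13−11)≡4=e; l(11)→15·(11−11)≡0=a; a(0)→15·(0−11)≡17=r; g(6)→15·(6−11)≡3=d (all mod 26).

beard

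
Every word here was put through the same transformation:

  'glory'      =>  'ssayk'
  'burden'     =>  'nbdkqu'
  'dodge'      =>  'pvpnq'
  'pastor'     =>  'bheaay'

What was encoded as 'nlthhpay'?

Shifts by position in glory: pos 0: g→s (+12), pos 1: l→s (+7), pos 2: o→a (+12), pos 3: r→y (+7) — repeating every 2. The shifts repeat in a cycle of length 2: positions 0,1,… shift by +12, +7, then the pattern repeats.
Decoding nlthhpay: n−12=b, l−7=e, t−12=h, h−7=a, h−12=v, p−7=i, a−12=o, y−7=r.

behavior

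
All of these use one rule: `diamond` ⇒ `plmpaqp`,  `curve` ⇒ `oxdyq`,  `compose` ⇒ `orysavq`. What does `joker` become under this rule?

Shifts by position in diamond: pos 0: d→p (+12), pos 1: i→l (+3), pos 2: a→m (+12), pos 3: m→p (+3) — repeating every 2. It's a Vigenère-style cipher with numeric key [12,3]: position i shifts by key[i mod 2].
Applying it to joker: j+12=v, o+3=r, k+12=w, e+3=h, r+12=d.

vrwhd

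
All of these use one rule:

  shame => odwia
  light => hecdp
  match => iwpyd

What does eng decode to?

irk

Compare letters: s→o is +22, h→d is +22, a→w is +22 — a constant shift. This is a Caesar cipher with shift 22.
Reversing it on eng: e−22=i, n−22=r, g−22=k.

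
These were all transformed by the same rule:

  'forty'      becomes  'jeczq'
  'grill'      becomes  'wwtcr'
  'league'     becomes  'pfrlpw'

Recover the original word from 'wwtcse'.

thrill

The output letters match the input read backwards, each shifted +11: forty reversed is ytrof. The word is reversed, then every letter is shifted forward by 11.
Reversing it on wwtcse: shift back: w−11=l, w−11=l, t−11=i, c−11=r, s−11=h, e−11=t → llirht; then reverse → thrill.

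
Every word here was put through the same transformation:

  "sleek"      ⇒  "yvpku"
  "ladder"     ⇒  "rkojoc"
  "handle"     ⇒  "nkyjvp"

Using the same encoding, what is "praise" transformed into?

vblocp

Shifts by position in sleek: pos 0: s→y (+6), pos 1: l→v (+10), pos 2: e→p (+11), pos 3: e→k (+6), pos 4: k→u (+10) — repeating every 3. A repeating key of period 3 is used — shifts +6, +10, +11 over and over.
Applying it to praise: p+6=v, r+10=b, a+11=l, i+6=o, s+10=c, e+11=p.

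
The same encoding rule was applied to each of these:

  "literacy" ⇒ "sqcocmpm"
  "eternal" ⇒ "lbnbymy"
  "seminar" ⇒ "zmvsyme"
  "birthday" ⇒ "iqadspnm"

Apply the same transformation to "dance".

Each letter shifts forward by (position + 7), i.e. 7, 8, 9, … — the shift grows by one for each successive letter.
On dance: d+7=k, a+8=i, n+9=w, c+10=m, e+11=p.

kiwmp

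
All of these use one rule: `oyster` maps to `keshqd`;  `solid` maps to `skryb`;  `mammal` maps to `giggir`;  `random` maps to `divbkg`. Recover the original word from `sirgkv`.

o(14)→k(10) and y(24)→e(4) fit y≡15x+8 (mod 26); the inverse of 15 mod 26 is 7. Each letter's alphabet position (a=0..z=25) is mapped through 15·x+8 mod 26 — an affine cipher.
Decoding sirgkv: s(18)→7·(18−8)≡18=s; i(8)→7·(8−8)≡0=a; r(17)→7·(17−8)≡11=l; g(6)→7·(6−8)≡12=m; k(10)→7·(10−8)≡14=o; v(21)→7·(21−8)≡13=n (all mod 26).

salmon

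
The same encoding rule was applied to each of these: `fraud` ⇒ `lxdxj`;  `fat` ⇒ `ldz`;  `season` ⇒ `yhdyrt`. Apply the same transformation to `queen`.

Vowels shift forward by 3 and consonants shift forward by 6.
On queen: q(cons)+6=w, u(vowel)+3=x, e(vowel)+3=h, e(vowel)+3=h, n(cons)+6=t.

wxhht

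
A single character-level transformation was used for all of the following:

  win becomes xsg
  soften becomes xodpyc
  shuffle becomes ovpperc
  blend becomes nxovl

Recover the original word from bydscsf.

visitor

The output letters match the input read backwards, each shifted +10: win reversed is niw. Two steps: reverse the string, then apply a Caesar shift of +10.
Reversing it on bydscsf: shift back: b−10=r, y−10=o, d−10=t, s−10=i, c−10=s, s−10=i, f−10=v → rotisiv; then reverse → visitor.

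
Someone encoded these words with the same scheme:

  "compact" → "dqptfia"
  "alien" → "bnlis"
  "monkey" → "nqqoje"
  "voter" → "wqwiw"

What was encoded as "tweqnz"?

In compact: c→d is +1, o→q is +2, m→p is +3, p→t is +4 — the shift increases by 1 each position. The shift increases by 1 at each position, starting from +1: 1, 2, 3, ….
Reversing it on tweqnz: t−1=s, w−2=u, e−3=b, q−4=m, n−5=i, z−6=t.

submit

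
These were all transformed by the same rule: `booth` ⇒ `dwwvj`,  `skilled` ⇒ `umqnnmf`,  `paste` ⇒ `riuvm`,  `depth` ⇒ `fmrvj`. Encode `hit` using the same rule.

jqv

The shift depends on letter class: consonant b→d is +2, but vowel o→w is +8. Vowels shift forward by 8 and consonants shift forward by 2.
On hit: h(cons)+2=j, i(vowel)+8=q, t(cons)+2=v.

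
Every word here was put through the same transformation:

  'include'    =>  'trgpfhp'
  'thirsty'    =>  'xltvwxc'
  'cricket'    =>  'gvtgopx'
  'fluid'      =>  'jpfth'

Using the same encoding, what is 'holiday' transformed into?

lzpthlc

Vowels shift forward by 11 and consonants shift forward by 4.
On holiday: h(cons)+4=l, o(vowel)+11=z, l(cons)+4=p, i(vowel)+11=t, d(cons)+4=h, a(vowel)+11=l, y(cons)+4=c.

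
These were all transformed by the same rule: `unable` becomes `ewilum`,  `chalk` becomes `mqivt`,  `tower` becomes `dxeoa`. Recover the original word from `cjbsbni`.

satisfy

A repeating key of period 3 is used — shifts +10, +9, +8 over and over.
Undoing it on cjbsbni: c−10=s, j−9=a, b−8=t, s−10=i, b−9=s, n−8=f, i−10=y.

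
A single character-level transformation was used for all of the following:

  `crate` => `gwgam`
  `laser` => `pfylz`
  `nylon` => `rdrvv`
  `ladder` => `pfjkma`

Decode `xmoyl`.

third

In crate: c→g is +4, r→w is +5, a→g is +6, t→a is +7 — the shift increases by 1 each position. The shift increases by 1 at each position, starting from +4: 4, 5, 6, ….
Undoing it on xmoyl: x−4=t, m−5=h, o−6=i, y−7=r, l−8=d.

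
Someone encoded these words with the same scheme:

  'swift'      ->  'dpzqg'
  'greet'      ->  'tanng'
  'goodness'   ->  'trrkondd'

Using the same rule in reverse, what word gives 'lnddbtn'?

message

s(18)→d(3) and w(22)→p(15) fit y≡3x+1 (mod 26); the inverse of 3 mod 26 is 9. Each letter's alphabet position (a=0..z=25) is mapped through 3·x+1 mod 26 — an affine cipher.
Undoing it on lnddbtn: l(11)→9·(11−1)≡12=m; n(13)→9·(13−1)≡4=e; d(3)→9·(3−1)≡18=s; d(3)→9·(3−1)≡18=s; b(1)→9·(1−1)≡0=a; t(19)→9·(19−1)≡6=g; n(13)→9·(13−1)≡4=e (all mod 26).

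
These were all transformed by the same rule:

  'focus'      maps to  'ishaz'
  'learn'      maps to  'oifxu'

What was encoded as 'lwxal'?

issue

The shift increases by 1 at each position, starting from +3: 3, 4, 5, ….
Decoding lwxal: l−3=i, w−4=s, x−5=s, a−6=u, l−7=e.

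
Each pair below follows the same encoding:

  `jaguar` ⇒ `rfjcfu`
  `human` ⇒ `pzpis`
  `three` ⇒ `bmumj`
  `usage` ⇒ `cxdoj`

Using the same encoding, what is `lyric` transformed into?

tduqh

Shifts by position in jaguar: pos 0: j→r (+8), pos 1: a→f (+5), pos 2: g→j (+3), pos 3: u→c (+8), pos 4: a→f (+5), pos 5: r→u (+3) — repeating every 3. A repeating key of period 3 is used — shifts +8, +5, +3 over and over.
For lyric: l+8=t, y+5=d, r+3=u, i+8=q, c+5=h.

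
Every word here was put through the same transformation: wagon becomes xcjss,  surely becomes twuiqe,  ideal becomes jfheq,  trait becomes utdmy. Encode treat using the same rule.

In wagon: w→x is +1, a→c is +2, g→j is +3, o→s is +4 — the shift increases by 1 each position. Each letter shifts forward by (position + 1), i.e. 1, 2, 3, … — the shift grows by one for each successive letter.
Applying it to treat: t+1=u, r+2=t, e+3=h, a+4=e, t+5=y.

uthey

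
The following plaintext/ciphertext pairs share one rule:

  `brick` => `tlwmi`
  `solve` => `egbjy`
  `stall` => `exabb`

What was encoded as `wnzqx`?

Each letter's alphabet position (a=0..z=25) is mapped through 19·x+0 mod 26 — an affine cipher.
Decoding wnzqx: w(22)→11·(22−0)≡8=i; n(13)→11·(13−0)≡13=n; z(25)→11·(25−0)≡15=p; q(16)→11·(16−0)≡20=u; x(23)→11·(23−0)≡19=t (all mod 26).

input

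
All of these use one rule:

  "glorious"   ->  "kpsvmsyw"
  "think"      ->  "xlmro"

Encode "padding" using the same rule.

tehhmrk

Compare letters: g→k is +4, l→p is +4, o→s is +4 — a constant shift. Every letter moves 4 places later in the alphabet, wrapping around z→a.
Applying it to padding: p+4=t, a+4=e, d+4=h, d+4=h, i+4=m, n+4=r, g+4=k.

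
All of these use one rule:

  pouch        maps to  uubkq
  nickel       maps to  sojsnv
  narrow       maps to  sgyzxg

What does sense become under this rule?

xkuan

Each letter shifts forward by (position + 5), i.e. 5, 6, 7, … — the shift grows by one for each successive letter.
On sense: s+5=x, e+6=k, n+7=u, s+8=a, e+9=n.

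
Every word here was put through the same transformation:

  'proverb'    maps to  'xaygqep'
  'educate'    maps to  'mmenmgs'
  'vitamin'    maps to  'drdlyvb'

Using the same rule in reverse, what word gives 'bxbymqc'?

tornado

In proverb: p→x is +8, r→a is +9, o→y is +10, v→g is +11 — the shift increases by 1 each position. Each letter shifts forward by (position + 8), i.e. 8, 9, 10, … — the shift grows by one for each successive letter.
Decoding bxbymqc: b−8=t, x−9=o, b−10=r, y−11=n, m−12=a, q−13=d, c−14=o.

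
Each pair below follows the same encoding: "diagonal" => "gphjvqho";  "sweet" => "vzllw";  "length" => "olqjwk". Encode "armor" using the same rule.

hupvu

The shift depends on letter class: consonant d→g is +3, but vowel i→p is +7. The rule splits by letter class: vowels +7, consonants +3.
On armor: a(vowel)+7=h, r(cons)+3=u, m(cons)+3=p, o(vowel)+7=v, r(cons)+3=u.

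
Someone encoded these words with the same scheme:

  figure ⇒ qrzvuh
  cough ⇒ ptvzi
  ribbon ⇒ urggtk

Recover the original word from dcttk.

This is an affine cipher: with a=0,…,z=25, each position x becomes (9x+23) mod 26.
Undoing it on dcttk: d(3)→3·(3−23)≡18=s; c(2)→3·(2−23)≡15=p; t(19)→3·(19−23)≡14=o; t(19)→3·(19−23)≡14=o; k(10)→3·(10−23)≡13=n (all mod 26).

spoon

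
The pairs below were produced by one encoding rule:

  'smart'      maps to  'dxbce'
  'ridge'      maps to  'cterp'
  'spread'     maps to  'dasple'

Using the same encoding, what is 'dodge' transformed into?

Shifts by position in smart: pos 0: s→d (+11), pos 1: m→x (+11), pos 2: a→b (+1), pos 3: r→c (+11), pos 4: t→e (+11) — repeating every 3. It's a Vigenère-style cipher with numeric key [11,11,1]: position i shifts by key[i mod 3].
Applying it to dodge: d+11=o, o+11=z, d+1=e, g+11=r, e+11=p.

ozerp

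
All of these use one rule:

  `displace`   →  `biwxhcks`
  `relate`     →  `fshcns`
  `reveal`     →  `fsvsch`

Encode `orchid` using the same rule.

d(3)→b(1) and i(8)→i(8) fit y≡17x+2 (mod 26); the inverse of 17 mod 26 is 23. Each letter's alphabet position (a=0..z=25) is mapped through 17·x+2 mod 26 — an affine cipher.
On orchid: o(14)→17·14+2≡6=g; r(17)→17·17+2≡5=f; c(2)→17·2+2≡10=k; h(7)→17·7+2≡17=r; i(8)→17·8+2≡8=i; d(3)→17·3+2≡1=b (all mod 26).

gfkrib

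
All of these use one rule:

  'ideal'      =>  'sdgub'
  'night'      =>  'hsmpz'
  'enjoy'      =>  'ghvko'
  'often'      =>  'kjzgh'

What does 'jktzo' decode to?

forty

i(8)→s(18) and d(3)→d(3) fit y≡3x+20 (mod 26); the inverse of 3 mod 26 is 9. Each letter's alphabet position (a=0..z=25) is mapped through 3·x+20 mod 26 — an affine cipher.
Reversing it on jktzo: j(9)→9·(9−20)≡5=f; k(10)→9·(10−20)≡14=o; t(19)→9·(19−20)≡17=r; z(25)→9·(25−20)≡19=t; o(14)→9·(14−20)≡24=y (all mod 26).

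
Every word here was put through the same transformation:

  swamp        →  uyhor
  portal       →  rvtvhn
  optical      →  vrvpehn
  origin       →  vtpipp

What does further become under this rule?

Two shifts are in play — +7 for a/e/i/o/u, +2 for every other letter.
For further: f(cons)+2=h, u(vowel)+7=b, r(cons)+2=t, t(cons)+2=v, h(cons)+2=j, e(vowel)+7=l, r(cons)+2=t.

hbtvjlt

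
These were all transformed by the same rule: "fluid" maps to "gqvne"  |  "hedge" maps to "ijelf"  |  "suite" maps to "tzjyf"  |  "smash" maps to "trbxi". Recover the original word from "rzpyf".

Shifts by position in fluid: pos 0: f→g (+1), pos 1: l→q (+5), pos 2: u→v (+1), pos 3: i→n (+5) — repeating every 2. The shifts repeat in a cycle of length 2: positions 0,1,… shift by +1, +5, then the pattern repeats.
Reversing it on rzpyf: r−1=q, z−5=u, p−1=o, y−5=t, f−1=e.

quote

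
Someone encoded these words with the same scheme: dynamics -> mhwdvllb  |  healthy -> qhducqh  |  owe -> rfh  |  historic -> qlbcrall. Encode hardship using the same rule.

qdambqly

The shift depends on letter class: consonant d→m is +9, but vowel a→d is +3. The rule splits by letter class: vowels +3, consonants +9.
For hardship: h(cons)+9=q, a(vowel)+3=d, r(cons)+9=a, d(cons)+9=m, s(cons)+9=b, h(cons)+9=q, i(vowel)+3=l, p(cons)+9=y.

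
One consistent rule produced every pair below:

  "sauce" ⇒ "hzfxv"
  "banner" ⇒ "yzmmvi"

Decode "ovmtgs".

length

Each pair mirrors across the alphabet (s↔h, a↔z, u↔f): positions sum to 25. This is the alphabet-reversal cipher (Atbash): a becomes z, b becomes y, etc.
Undoing it on ovmtgs: o↔l, v↔e, m↔n, t↔g, g↔t, s↔h.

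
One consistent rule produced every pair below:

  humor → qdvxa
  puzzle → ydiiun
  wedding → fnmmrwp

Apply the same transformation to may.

vjh

Each letter is shifted forward by 9 in the alphabet (a Caesar shift of +9).
Applying it to may: m+9=v, a+9=j, y+9=h.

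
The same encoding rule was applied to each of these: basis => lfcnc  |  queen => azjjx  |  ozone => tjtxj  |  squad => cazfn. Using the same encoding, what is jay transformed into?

tfi

Vowels shift forward by 5 and consonants shift forward by 10.
On jay: j(cons)+10=t, a(vowel)+5=f, y(cons)+10=i.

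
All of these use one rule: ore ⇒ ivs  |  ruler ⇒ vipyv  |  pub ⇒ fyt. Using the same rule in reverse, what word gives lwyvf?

brush

The output letters match the input read backwards, each shifted +4: ore reversed is ero. Two steps: reverse the string, then apply a Caesar shift of +4.
Reversing it on lwyvf: shift back: l−4=h, w−4=s, y−4=u, v−4=r, f−4=b → hsurb; then reverse → brush.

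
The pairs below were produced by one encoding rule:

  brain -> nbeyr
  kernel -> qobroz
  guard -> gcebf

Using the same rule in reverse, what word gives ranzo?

noble

b(1)→n(13) and r(17)→b(1) fit y≡9x+4 (mod 26); the inverse of 9 mod 26 is 3. Each letter's alphabet position (a=0..z=25) is mapped through 9·x+4 mod 26 — an affine cipher.
Undoing it on ranzo: r(17)→3·(17−4)≡13=n; a(0)→3·(0−4)≡14=o; n(13)→3·(13−4)≡1=b; z(25)→3·(25−4)≡11=l; o(14)→3·(14−4)≡4=e (all mod 26).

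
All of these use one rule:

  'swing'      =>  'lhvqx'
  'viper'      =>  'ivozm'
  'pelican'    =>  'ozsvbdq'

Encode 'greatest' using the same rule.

s(18)→l(11) and w(22)→h(7) fit y≡25x+3 (mod 26); the inverse of 25 mod 26 is 25. This is an affine cipher: with a=0,…,z=25, each position x becomes (25x+3) mod 26.
For greatest: g(6)→25·6+3≡23=x; r(17)→25·17+3≡12=m; e(4)→25·4+3≡25=z; a(0)→25·0+3≡3=d; t(19)→25·19+3≡10=k; e(4)→25·4+3≡25=z; s(18)→25·18+3≡11=l; t(19)→25·19+3≡10=k (all mod 26).

xmzdkzlk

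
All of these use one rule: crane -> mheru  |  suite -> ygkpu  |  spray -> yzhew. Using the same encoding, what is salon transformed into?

yejir

Each letter's alphabet position (a=0..z=25) is mapped through 17·x+4 mod 26 — an affine cipher.
Applying it to salon: s(18)→17·18+4≡24=y; a(0)→17·0+4≡4=e; l(11)→17·11+4≡9=j; o(14)→17·14+4≡8=i; n(13)→17·13+4≡17=r (all mod 26).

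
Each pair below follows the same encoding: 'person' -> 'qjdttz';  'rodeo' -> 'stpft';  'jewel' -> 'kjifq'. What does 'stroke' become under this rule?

A repeating key of period 3 is used — shifts +1, +5, +12 over and over.
For stroke: s+1=t, t+5=y, r+12=d, o+1=p, k+5=p, e+12=q.

tydppq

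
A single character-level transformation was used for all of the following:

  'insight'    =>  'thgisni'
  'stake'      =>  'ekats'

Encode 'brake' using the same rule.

The word is simply reversed.
On brake: reverse → ekarb.

ekarb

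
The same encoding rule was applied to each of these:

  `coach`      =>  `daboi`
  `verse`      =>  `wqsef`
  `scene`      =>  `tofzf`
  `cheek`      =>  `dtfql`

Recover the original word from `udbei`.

A repeating key of period 2 is used — shifts +1, +12 over and over.
Reversing it on udbei: u−1=t, d−12=r, b−1=a, e−12=s, i−1=h.

trash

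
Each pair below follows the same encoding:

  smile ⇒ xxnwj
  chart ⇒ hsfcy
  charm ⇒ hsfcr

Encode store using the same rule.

xetcj

Shifts by position in smile: pos 0: s→x (+5), pos 1: m→x (+11), pos 2: i→n (+5), pos 3: l→w (+11) — repeating every 2. The shifts repeat in a cycle of length 2: positions 0,1,… shift by +5, +11, then the pattern repeats.
On store: s+5=x, t+11=e, o+5=t, r+11=c, e+5=j.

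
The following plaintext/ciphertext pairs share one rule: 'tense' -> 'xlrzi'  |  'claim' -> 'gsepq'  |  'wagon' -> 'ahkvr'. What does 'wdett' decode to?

Shifts by position in tense: pos 0: t→x (+4), pos 1: e→l (+7), pos 2: n→r (+4), pos 3: s→z (+7) — repeating every 2. A repeating key of period 2 is used — shifts +4, +7 over and over.
Reversing it on wdett: w−4=s, d−7=w, e−4=a, t−7=m, t−4=p.

swamp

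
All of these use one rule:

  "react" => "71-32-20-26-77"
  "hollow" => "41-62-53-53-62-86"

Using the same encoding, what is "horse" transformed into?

With a=1..z=26, the number is 3·pos + 17.
Applying it to horse: h=8→41, o=15→62, r=18→71, s=19→74, e=5→32.

41-62-71-74-32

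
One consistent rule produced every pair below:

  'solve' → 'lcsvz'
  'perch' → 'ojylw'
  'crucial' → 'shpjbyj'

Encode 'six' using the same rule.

epz

The output letters match the input read backwards, each shifted +7: solve reversed is evlos. Two steps: reverse the string, then apply a Caesar shift of +7.
For six: reverse → xis; then shift: x+7=e, i+7=p, s+7=z.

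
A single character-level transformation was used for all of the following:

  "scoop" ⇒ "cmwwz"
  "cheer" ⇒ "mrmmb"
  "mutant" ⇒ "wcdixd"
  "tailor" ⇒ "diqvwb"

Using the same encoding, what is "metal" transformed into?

Vowels shift forward by 8 and consonants shift forward by 10.
On metal: m(cons)+10=w, e(vowel)+8=m, t(cons)+10=d, a(vowel)+8=i, l(cons)+10=v.

wmdiv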